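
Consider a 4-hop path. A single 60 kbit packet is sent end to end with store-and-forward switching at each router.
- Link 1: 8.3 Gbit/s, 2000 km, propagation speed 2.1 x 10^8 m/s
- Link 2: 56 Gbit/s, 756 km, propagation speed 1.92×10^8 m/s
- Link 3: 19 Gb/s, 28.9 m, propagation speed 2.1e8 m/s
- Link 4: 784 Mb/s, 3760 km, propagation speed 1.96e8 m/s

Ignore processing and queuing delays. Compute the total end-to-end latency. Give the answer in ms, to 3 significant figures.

L = 60000 bits.
Transmission delays (L/R per hop): 0.00722892, 0.00107143, 0.00315789, 0.0765306 ms; sum = 0.0879889 ms.
Propagation delays (d/s per hop): 9.52381, 3.9375, 0.000137619, 19.1837 ms; sum = 32.6451 ms.
End-to-end = 32.7 ms.

32.7 ms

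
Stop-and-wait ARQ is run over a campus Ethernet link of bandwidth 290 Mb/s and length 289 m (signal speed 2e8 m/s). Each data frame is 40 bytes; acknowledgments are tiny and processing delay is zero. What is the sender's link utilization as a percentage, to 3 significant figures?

27.6 %

t_tx = L/R = 320/290000000 = 1.10345e-06 s.
t_prop = 289/200000000 = 1.445e-06 s; RTT = 2.89e-06 s.
Cycle = t_tx + RTT = 3.99345e-06 s.
Utilization = t_tx / cycle = 1.10345e-06/3.99345e-06 = 27.6 %.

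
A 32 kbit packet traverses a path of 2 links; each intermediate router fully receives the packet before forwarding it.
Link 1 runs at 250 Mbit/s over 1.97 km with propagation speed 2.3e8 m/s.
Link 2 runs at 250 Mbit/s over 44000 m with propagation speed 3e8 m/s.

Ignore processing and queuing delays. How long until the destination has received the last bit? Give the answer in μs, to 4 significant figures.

L = 32000 bits.
Transmission delay per hop = L/R = 32000/250000000 = 128 μs; 2 hops → 256 μs.
Propagation delays (d/s per hop): 8.56522, 146.667 μs; sum = 155.232 μs.
End-to-end = 411.2 μs.

411.2 μs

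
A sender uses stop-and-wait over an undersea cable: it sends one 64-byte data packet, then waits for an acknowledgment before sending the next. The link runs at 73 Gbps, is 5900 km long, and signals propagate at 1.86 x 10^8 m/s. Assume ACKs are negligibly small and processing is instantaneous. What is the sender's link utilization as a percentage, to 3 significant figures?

t_tx = L/R = 512/73000000000 = 7.0137e-09 s.
t_prop = 5900000/186000000 = 0.0317204 s; RTT = 0.0634409 s.
Cycle = t_tx + RTT = 0.0634409 s.
Utilization = t_tx / cycle = 7.0137e-09/0.0634409 = 0.0000111 %.

0.0000111 %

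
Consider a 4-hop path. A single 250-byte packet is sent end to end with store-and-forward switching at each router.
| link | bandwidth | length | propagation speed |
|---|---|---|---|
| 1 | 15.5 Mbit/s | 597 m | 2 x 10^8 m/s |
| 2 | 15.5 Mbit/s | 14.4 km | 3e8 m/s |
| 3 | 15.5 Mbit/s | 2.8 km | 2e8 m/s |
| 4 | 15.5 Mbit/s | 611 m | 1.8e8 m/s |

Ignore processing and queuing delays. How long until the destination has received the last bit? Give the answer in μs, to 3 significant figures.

585 μs

L = 250 × 8 = 2000 bits.
Transmission delay per hop = L/R = 2000/15500000 = 129.032 μs; 4 hops → 516.129 μs.
Propagation delays (d/s per hop): 2.985, 48, 14, 3.39444 μs; sum = 68.3794 μs.
End-to-end = 585 μs.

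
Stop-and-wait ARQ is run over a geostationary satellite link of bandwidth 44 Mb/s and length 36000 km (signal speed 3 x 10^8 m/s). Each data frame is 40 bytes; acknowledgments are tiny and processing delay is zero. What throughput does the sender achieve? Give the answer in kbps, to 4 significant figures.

t_tx = L/R = 320/44000000 = 7.27273e-06 s.
t_prop = 36000000/300000000 = 0.12 s; RTT = 0.24 s.
Cycle = t_tx + RTT = 0.240007 s.
Throughput = L / cycle = 320 / 0.240007 = 1.333 kbps.

1.333 kbps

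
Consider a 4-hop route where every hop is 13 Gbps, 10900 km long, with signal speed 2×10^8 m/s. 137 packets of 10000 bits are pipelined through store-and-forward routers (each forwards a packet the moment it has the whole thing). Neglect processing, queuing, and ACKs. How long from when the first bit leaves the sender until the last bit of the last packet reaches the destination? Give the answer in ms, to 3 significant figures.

Per-hop transmission t_tx = L/R = 10000/13000000000 = 0.000769231 ms.
Per-hop propagation t_prop = 10900000/200000000 = 54.5 ms.
Pipeline fill: first packet needs 4·t_tx to clear all hops; remaining 136 packets each add one t_tx.
Total = (4+137-1)·t_tx + 4·t_prop = 140·0.000769231 + 4·54.5 = 218 ms.

218 ms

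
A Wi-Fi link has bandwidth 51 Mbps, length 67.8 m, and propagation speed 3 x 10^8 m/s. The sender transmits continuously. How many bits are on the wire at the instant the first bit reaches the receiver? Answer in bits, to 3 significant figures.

Propagation delay = 67.8 / 300000000 = 2.26e-07 s.
BDP = R × t_prop = 51000000 × 2.26e-07 = 11.526 bits.

11.5 bits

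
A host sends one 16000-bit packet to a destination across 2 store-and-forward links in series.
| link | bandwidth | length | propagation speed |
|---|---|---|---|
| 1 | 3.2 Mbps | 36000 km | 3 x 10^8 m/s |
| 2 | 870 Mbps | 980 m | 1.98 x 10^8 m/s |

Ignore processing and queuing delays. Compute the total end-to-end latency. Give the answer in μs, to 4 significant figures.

125000 μs

Transmission delays (L/R per hop): 5000, 18.3908 μs; sum = 5018.39 μs.
Propagation delays (d/s per hop): 120000, 4.94949 μs; sum = 120005 μs.
End-to-end = 125000 μs.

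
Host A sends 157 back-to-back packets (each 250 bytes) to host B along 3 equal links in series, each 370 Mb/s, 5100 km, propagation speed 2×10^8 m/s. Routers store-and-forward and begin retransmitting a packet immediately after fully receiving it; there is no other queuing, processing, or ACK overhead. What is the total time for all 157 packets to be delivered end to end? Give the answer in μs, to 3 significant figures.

77400 μs

Per-hop transmission t_tx = L/R = 2000/370000000 = 5.40541 μs.
Per-hop propagation t_prop = 5100000/200000000 = 25500 μs.
Pipeline fill: first packet needs 3·t_tx to clear all hops; remaining 156 packets each add one t_tx.
Total = (3+157-1)·t_tx + 3·t_prop = 159·5.40541 + 3·25500 = 77400 μs.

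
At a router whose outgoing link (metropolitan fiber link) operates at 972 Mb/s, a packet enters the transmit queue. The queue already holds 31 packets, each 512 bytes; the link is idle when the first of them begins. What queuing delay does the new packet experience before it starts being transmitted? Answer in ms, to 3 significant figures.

Each queued packet: L/R = 4096/972000000 = 0.00421399 ms.
31 queued → 0.130634 ms.
Queuing delay = 0.131 ms.

0.131 ms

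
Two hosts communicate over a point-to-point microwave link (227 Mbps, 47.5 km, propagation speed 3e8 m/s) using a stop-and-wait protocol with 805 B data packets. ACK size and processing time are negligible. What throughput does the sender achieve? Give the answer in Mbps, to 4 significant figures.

t_tx = L/R = 6440/227000000 = 2.837e-05 s.
t_prop = 47500/300000000 = 0.000158333 s; RTT = 0.000316667 s.
Cycle = t_tx + RTT = 0.000345037 s.
Throughput = L / cycle = 6440 / 0.000345037 = 18.66 Mbps.

18.66 Mbps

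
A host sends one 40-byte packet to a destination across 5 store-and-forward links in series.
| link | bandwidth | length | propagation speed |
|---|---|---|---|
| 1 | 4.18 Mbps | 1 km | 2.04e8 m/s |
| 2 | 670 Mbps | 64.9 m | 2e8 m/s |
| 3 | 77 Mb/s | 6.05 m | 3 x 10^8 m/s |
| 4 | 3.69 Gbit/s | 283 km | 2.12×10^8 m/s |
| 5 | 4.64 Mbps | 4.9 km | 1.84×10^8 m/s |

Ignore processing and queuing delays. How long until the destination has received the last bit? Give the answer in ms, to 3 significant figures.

L = 40 × 8 = 320 bits.
Transmission delays (L/R per hop): 0.076555, 0.000477612, 0.00415584, 8.67209e-05, 0.0689655 ms; sum = 0.150241 ms.
Propagation delays (d/s per hop): 0.00490196, 0.0003245, 2.01667e-05, 1.33491, 0.0266304 ms; sum = 1.36678 ms.
End-to-end = 1.52 ms.

1.52 ms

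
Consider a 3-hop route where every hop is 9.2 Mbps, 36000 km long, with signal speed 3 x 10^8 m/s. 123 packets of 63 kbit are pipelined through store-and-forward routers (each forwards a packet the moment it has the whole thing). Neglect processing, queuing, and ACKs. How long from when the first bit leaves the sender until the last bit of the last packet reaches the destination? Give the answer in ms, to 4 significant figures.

1216 ms

Per-hop transmission t_tx = L/R = 63000/9200000 = 6.84783 ms.
Per-hop propagation t_prop = 36000000/300000000 = 120 ms.
Pipeline fill: first packet needs 3·t_tx to clear all hops; remaining 122 packets each add one t_tx.
Total = (3+123-1)·t_tx + 3·t_prop = 125·6.84783 + 3·120 = 1216 ms.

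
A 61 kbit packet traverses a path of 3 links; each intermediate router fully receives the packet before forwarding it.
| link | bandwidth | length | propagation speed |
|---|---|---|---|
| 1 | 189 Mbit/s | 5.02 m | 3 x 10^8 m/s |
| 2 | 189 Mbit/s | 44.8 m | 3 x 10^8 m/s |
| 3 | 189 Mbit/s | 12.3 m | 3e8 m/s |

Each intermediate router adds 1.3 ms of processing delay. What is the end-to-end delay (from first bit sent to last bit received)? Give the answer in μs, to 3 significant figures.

3570 μs

L = 61000 bits.
Transmission delay per hop = L/R = 61000/189000000 = 322.751 μs; 3 hops → 968.254 μs.
Propagation delays (d/s per hop): 0.0167333, 0.149333, 0.041 μs; sum = 0.207067 μs.
Processing at 2 router(s): 2 × 1.3 ms = 2600 μs.
End-to-end = 3570 μs.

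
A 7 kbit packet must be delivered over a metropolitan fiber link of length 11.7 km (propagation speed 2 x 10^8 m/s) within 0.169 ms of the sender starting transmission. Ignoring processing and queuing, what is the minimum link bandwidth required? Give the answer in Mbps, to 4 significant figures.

Propagation delay = 11700 / 200000000 = 0.0585 ms.
Transmission budget = 0.169 − 0.0585 = 0.1105 ms.
R ≥ L / t_tx = 7000 bits / 0.0001105 s = 63.35 Mbps.

63.35 Mbps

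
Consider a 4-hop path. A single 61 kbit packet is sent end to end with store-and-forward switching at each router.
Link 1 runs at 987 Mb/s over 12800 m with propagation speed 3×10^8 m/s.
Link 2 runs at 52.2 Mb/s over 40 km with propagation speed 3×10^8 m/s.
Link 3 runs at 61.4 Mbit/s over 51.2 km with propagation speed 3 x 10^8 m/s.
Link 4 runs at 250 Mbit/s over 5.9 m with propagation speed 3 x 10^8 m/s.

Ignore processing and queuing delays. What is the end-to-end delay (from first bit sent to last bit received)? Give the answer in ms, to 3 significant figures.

L = 61000 bits.
Transmission delays (L/R per hop): 0.0618034, 1.16858, 0.993485, 0.244 ms; sum = 2.46787 ms.
Propagation delays (d/s per hop): 0.0426667, 0.133333, 0.170667, 1.96667e-05 ms; sum = 0.346686 ms.
End-to-end = 2.81 ms.

2.81 ms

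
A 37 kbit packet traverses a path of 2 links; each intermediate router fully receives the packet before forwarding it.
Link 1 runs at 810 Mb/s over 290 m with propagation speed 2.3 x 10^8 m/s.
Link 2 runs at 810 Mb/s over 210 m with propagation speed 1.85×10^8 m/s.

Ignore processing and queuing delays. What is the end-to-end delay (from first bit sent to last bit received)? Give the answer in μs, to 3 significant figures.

L = 37000 bits.
Transmission delay per hop = L/R = 37000/810000000 = 45.679 μs; 2 hops → 91.358 μs.
Propagation delays (d/s per hop): 1.26087, 1.13514 μs; sum = 2.396 μs.
End-to-end = 93.8 μs.

93.8 μs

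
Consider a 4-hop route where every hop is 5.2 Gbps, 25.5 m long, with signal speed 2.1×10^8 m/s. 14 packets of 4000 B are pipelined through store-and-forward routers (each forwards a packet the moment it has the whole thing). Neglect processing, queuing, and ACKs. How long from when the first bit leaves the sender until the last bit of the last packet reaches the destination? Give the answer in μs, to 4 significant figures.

Per-hop transmission t_tx = L/R = 32000/5200000000 = 6.15385 μs.
Per-hop propagation t_prop = 25.5/210000000 = 0.121429 μs.
Pipeline fill: first packet needs 4·t_tx to clear all hops; remaining 13 packets each add one t_tx.
Total = (4+14-1)·t_tx + 4·t_prop = 17·6.15385 + 4·0.121429 = 105.1 μs.

105.1 μs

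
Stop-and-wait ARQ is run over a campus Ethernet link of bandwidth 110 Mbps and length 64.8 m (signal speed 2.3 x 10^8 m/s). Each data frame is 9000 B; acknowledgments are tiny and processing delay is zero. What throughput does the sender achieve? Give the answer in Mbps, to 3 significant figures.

110 Mbps

t_tx = L/R = 72000/110000000 = 0.000654545 s.
t_prop = 64.8/2.3e+08 = 2.81739e-07 s; RTT = 5.63478e-07 s.
Cycle = t_tx + RTT = 0.000655109 s.
Throughput = L / cycle = 72000 / 0.000655109 = 110 Mbps.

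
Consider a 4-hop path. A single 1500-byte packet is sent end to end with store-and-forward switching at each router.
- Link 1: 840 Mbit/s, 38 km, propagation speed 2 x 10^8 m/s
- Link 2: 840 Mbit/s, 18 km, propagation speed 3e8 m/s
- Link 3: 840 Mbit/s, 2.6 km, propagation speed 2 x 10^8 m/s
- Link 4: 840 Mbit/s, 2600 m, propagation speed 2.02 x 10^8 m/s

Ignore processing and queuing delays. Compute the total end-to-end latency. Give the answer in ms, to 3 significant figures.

0.333 ms

L = 1500 × 8 = 12000 bits.
Transmission delay per hop = L/R = 12000/840000000 = 0.0142857 ms; 4 hops → 0.0571429 ms.
Propagation delays (d/s per hop): 0.19, 0.06, 0.013, 0.0128713 ms; sum = 0.275871 ms.
End-to-end = 0.333 ms.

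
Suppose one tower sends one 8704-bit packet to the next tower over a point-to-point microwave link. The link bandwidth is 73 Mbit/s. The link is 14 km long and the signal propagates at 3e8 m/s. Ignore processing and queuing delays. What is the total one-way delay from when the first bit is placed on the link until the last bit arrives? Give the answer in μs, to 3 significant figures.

Transmission delay = L/R = 8704 / 73000000 = 119.233 μs.
Propagation delay = d/s = 14000 m / 300000000 m/s = 46.6667 μs.
Total = 166 μs.

166 μs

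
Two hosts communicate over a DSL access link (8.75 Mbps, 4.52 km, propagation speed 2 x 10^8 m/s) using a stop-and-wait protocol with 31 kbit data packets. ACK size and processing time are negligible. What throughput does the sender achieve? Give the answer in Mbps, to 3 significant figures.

8.64 Mbps

t_tx = L/R = 31000/8750000 = 0.00354286 s.
t_prop = 4520/200000000 = 2.26e-05 s; RTT = 4.52e-05 s.
Cycle = t_tx + RTT = 0.00358806 s.
Throughput = L / cycle = 31000 / 0.00358806 = 8.64 Mbps.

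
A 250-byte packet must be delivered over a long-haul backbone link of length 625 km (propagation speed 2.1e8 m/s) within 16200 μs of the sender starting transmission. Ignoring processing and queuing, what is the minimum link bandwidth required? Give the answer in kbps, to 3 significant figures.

151 kbps

L = 2000 bits.
Propagation delay = 625000 / 210000000 = 2976.19 μs.
Transmission budget = 16200 − 2976.19 = 13223.8 μs.
R ≥ L / t_tx = 2000 bits / 0.0132238 s = 151 kbps.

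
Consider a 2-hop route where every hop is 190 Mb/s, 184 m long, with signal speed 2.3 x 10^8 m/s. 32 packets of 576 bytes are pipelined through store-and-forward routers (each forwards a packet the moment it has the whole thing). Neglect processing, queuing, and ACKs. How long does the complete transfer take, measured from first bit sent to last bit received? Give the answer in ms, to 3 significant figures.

Per-hop transmission t_tx = L/R = 4608/190000000 = 0.0242526 ms.
Per-hop propagation t_prop = 184/2.3e+08 = 0.0008 ms.
Pipeline fill: first packet needs 2·t_tx to clear all hops; remaining 31 packets each add one t_tx.
Total = (2+32-1)·t_tx + 2·t_prop = 33·0.0242526 + 2·0.0008 = 0.802 ms.

0.802 ms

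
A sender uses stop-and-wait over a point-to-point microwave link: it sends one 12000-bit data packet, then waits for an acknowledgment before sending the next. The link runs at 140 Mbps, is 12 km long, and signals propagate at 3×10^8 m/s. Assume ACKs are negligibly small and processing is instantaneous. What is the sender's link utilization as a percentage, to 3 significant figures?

t_tx = L/R = 12000/140000000 = 8.57143e-05 s.
t_prop = 12000/300000000 = 4e-05 s; RTT = 8e-05 s.
Cycle = t_tx + RTT = 0.000165714 s.
Utilization = t_tx / cycle = 8.57143e-05/0.000165714 = 51.7 %.

51.7 %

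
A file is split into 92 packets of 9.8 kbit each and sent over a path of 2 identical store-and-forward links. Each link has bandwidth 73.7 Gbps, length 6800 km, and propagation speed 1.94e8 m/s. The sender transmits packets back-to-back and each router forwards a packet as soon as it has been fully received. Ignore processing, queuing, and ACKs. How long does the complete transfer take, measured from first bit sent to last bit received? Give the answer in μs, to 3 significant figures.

Per-hop transmission t_tx = L/R = 9800/73700000000 = 0.132972 μs.
Per-hop propagation t_prop = 6800000/194000000 = 35051.5 μs.
Pipeline fill: first packet needs 2·t_tx to clear all hops; remaining 91 packets each add one t_tx.
Total = (2+92-1)·t_tx + 2·t_prop = 93·0.132972 + 2·35051.5 = 70100 μs.

70100 μs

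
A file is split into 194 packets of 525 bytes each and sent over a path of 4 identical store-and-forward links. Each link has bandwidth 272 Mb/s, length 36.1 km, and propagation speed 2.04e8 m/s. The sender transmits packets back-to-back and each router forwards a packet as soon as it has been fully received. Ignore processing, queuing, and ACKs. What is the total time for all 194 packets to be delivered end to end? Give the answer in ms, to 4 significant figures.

Per-hop transmission t_tx = L/R = 4200/272000000 = 0.0154412 ms.
Per-hop propagation t_prop = 36100/204000000 = 0.176961 ms.
Pipeline fill: first packet needs 4·t_tx to clear all hops; remaining 193 packets each add one t_tx.
Total = (4+194-1)·t_tx + 4·t_prop = 197·0.0154412 + 4·0.176961 = 3.750 ms.

3.750 ms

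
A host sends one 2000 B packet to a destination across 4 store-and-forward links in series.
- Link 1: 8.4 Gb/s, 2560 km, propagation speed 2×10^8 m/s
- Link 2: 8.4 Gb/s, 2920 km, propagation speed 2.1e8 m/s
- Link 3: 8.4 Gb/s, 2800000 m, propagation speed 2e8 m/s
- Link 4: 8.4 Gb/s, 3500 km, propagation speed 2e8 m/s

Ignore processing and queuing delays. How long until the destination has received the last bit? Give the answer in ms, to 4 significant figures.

L = 2000 × 8 = 16000 bits.
Transmission delay per hop = L/R = 16000/8400000000 = 0.00190476 ms; 4 hops → 0.00761905 ms.
Propagation delays (d/s per hop): 12.8, 13.9048, 14, 17.5 ms; sum = 58.2048 ms.
End-to-end = 58.21 ms.

58.21 ms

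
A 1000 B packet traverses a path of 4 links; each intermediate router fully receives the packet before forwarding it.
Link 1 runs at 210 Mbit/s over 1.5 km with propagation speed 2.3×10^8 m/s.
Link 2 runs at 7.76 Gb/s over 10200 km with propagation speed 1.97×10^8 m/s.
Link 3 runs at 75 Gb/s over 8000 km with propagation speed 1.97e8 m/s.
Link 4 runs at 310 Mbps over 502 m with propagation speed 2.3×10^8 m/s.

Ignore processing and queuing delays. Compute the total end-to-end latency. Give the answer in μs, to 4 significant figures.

L = 1000 × 8 = 8000 bits.
Transmission delays (L/R per hop): 38.0952, 1.03093, 0.106667, 25.8065 μs; sum = 65.0393 μs.
Propagation delays (d/s per hop): 6.52174, 51776.6, 40609.1, 2.18261 μs; sum = 92394.5 μs.
End-to-end = 92460 μs.

92460 μs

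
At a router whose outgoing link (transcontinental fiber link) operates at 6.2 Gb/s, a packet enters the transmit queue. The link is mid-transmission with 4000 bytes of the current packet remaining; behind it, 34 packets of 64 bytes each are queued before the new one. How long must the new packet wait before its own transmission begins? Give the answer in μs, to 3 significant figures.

Each queued packet: L/R = 512/6200000000 = 0.0825806 μs.
34 queued → 2.80774 μs.
Plus remaining 32000 bits of current packet: 5.16129 μs.
Queuing delay = 7.97 μs.

7.97 μs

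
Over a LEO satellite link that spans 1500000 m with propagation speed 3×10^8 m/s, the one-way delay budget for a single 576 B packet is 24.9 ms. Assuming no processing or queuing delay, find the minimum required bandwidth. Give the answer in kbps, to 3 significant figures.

232 kbps

L = 4608 bits.
Propagation delay = 1500000 / 300000000 = 5 ms.
Transmission budget = 24.9 − 5 = 19.9 ms.
R ≥ L / t_tx = 4608 bits / 0.0199 s = 232 kbps.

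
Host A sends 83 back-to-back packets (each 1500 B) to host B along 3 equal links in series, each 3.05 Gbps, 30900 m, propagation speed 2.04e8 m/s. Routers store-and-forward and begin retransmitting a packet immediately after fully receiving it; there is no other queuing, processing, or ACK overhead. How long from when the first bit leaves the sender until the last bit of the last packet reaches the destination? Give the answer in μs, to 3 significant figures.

Per-hop transmission t_tx = L/R = 12000/3050000000 = 3.93443 μs.
Per-hop propagation t_prop = 30900/204000000 = 151.471 μs.
Pipeline fill: first packet needs 3·t_tx to clear all hops; remaining 82 packets each add one t_tx.
Total = (3+83-1)·t_tx + 3·t_prop = 85·3.93443 + 3·151.471 = 789 μs.

789 μs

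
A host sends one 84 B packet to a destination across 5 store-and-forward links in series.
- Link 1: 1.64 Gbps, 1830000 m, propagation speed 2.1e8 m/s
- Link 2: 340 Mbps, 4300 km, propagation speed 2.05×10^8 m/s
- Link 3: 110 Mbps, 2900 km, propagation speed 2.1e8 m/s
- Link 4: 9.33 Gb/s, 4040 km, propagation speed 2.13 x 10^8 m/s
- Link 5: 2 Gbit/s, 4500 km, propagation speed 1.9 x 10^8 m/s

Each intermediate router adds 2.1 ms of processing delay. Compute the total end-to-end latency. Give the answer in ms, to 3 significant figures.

94.6 ms

L = 84 × 8 = 672 bits.
Transmission delays (L/R per hop): 0.000409756, 0.00197647, 0.00610909, 7.20257e-05, 0.000336 ms; sum = 0.00890334 ms.
Propagation delays (d/s per hop): 8.71429, 20.9756, 13.8095, 18.9671, 23.6842 ms; sum = 86.1508 ms.
Processing at 4 router(s): 4 × 2.1 ms = 8.4 ms.
End-to-end = 94.6 ms.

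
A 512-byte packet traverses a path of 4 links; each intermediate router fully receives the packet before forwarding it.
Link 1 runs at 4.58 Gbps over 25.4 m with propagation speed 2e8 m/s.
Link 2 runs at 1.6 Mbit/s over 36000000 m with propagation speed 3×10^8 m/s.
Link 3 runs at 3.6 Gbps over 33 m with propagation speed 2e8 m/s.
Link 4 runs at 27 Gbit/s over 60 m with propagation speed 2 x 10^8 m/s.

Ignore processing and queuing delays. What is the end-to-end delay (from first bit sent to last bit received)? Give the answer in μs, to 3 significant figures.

123000 μs

L = 512 × 8 = 4096 bits.
Transmission delays (L/R per hop): 0.894323, 2560, 1.13778, 0.151704 μs; sum = 2562.18 μs.
Propagation delays (d/s per hop): 0.127, 120000, 0.165, 0.3 μs; sum = 120001 μs.
End-to-end = 123000 μs.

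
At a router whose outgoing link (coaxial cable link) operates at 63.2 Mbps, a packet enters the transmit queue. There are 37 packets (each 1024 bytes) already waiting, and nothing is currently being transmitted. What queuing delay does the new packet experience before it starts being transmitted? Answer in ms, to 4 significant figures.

4.796 ms

Each queued packet: L/R = 8192/63200000 = 0.12962 ms.
37 queued → 4.79595 ms.
Queuing delay = 4.796 ms.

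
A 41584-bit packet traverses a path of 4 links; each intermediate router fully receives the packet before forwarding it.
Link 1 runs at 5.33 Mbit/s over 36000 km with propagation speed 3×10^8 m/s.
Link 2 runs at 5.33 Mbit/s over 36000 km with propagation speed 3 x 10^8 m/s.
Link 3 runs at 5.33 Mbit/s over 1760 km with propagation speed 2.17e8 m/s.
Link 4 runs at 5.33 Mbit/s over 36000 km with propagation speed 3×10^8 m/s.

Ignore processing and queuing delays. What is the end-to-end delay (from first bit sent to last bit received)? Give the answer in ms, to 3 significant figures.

399 ms

Transmission delay per hop = L/R = 41584/5330000 = 7.80188 ms; 4 hops → 31.2075 ms.
Propagation delays (d/s per hop): 120, 120, 8.1106, 120 ms; sum = 368.111 ms.
End-to-end = 399 ms.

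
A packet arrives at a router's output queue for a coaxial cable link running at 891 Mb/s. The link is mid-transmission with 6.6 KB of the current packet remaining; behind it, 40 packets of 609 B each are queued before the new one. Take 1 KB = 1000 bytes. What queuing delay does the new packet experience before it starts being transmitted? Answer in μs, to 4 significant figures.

Each queued packet: L/R = 4872/891000000 = 5.46801 μs.
40 queued → 218.721 μs.
Plus remaining 52800 bits of current packet: 59.2593 μs.
Queuing delay = 278.0 μs.

278.0 μs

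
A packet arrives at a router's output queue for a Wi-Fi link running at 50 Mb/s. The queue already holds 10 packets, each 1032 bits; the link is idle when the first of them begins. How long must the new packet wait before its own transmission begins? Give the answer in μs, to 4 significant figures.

206.4 μs

Each queued packet: L/R = 1032/50000000 = 20.64 μs.
10 queued → 206.4 μs.
Queuing delay = 206.4 μs.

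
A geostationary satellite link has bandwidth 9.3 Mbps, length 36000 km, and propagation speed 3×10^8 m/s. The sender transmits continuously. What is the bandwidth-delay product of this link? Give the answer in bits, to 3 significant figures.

1120000 bits

Propagation delay = 36000000 / 300000000 = 0.12 s.
BDP = R × t_prop = 9300000 × 0.12 = 1116000 bits.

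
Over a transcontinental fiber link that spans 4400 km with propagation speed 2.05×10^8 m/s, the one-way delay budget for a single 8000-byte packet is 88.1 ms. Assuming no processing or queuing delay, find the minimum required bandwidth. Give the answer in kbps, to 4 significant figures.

960.4 kbps

L = 64000 bits.
Propagation delay = 4400000 / 2.05e+08 = 21.4634 ms.
Transmission budget = 88.1 − 21.4634 = 66.6366 ms.
R ≥ L / t_tx = 64000 bits / 0.0666366 s = 960.4 kbps.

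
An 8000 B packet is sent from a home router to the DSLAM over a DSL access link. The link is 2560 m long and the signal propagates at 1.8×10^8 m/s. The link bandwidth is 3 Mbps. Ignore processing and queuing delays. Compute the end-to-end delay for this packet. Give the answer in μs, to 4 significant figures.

21350 μs

L = 8000 × 8 = 64000 bits.
Transmission delay = L/R = 64000 / 3000000 = 21333.3 μs.
Propagation delay = d/s = 2560 m / 180000000 m/s = 14.2222 μs.
Total = 21350 μs.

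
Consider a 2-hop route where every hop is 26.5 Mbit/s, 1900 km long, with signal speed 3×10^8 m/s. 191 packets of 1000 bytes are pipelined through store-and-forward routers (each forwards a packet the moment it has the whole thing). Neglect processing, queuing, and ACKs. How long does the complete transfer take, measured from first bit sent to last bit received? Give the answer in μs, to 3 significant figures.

70600 μs

Per-hop transmission t_tx = L/R = 8000/26500000 = 301.887 μs.
Per-hop propagation t_prop = 1900000/300000000 = 6333.33 μs.
Pipeline fill: first packet needs 2·t_tx to clear all hops; remaining 190 packets each add one t_tx.
Total = (2+191-1)·t_tx + 2·t_prop = 192·301.887 + 2·6333.33 = 70600 μs.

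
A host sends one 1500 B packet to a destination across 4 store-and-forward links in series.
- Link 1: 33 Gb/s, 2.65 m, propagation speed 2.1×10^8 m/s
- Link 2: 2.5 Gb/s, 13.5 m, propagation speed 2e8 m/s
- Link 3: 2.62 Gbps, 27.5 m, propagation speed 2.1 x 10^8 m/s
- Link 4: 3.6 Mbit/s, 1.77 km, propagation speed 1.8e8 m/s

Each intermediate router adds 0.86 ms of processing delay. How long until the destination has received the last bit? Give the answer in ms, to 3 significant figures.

L = 1500 × 8 = 12000 bits.
Transmission delays (L/R per hop): 0.000363636, 0.0048, 0.00458015, 3.33333 ms; sum = 3.34308 ms.
Propagation delays (d/s per hop): 1.2619e-05, 6.75e-05, 0.000130952, 0.00983333 ms; sum = 0.0100444 ms.
Processing at 3 router(s): 3 × 0.86 ms = 2.58 ms.
End-to-end = 5.93 ms.

5.93 ms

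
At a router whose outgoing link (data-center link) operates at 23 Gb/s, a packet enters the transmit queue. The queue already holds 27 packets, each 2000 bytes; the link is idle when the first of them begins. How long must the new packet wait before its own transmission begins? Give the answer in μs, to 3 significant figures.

18.8 μs

Each queued packet: L/R = 16000/23000000000 = 0.695652 μs.
27 queued → 18.7826 μs.
Queuing delay = 18.8 μs.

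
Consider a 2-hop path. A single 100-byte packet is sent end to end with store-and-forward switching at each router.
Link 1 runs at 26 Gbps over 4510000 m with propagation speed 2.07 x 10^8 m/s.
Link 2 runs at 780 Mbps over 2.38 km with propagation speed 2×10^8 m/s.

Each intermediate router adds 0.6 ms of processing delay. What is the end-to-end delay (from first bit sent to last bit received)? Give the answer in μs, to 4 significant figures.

22400 μs

L = 100 × 8 = 800 bits.
Transmission delays (L/R per hop): 0.0307692, 1.02564 μs; sum = 1.05641 μs.
Propagation delays (d/s per hop): 21787.4, 11.9 μs; sum = 21799.3 μs.
Processing at 1 router(s): 1 × 0.6 ms = 600 μs.
End-to-end = 22400 μs.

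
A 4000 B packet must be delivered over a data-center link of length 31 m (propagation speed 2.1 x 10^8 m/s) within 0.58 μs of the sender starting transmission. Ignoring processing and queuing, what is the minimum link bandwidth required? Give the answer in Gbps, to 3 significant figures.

74.0 Gbps

L = 32000 bits.
Propagation delay = 31 / 210000000 = 0.147619 μs.
Transmission budget = 0.58 − 0.147619 = 0.432381 μs.
R ≥ L / t_tx = 32000 bits / 4.32381e-07 s = 74.0 Gbps.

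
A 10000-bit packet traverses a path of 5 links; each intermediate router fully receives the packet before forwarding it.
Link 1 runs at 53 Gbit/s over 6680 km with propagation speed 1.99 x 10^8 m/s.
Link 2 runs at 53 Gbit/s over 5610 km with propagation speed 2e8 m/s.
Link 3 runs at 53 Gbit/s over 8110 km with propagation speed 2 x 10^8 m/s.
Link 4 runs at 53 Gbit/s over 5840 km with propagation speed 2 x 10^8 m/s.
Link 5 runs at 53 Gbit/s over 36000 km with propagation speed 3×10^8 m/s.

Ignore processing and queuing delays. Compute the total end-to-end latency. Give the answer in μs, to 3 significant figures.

251000 μs

Transmission delay per hop = L/R = 10000/53000000000 = 0.188679 μs; 5 hops → 0.943396 μs.
Propagation delays (d/s per hop): 33567.8, 28050, 40550, 29200, 120000 μs; sum = 251368 μs.
End-to-end = 251000 μs.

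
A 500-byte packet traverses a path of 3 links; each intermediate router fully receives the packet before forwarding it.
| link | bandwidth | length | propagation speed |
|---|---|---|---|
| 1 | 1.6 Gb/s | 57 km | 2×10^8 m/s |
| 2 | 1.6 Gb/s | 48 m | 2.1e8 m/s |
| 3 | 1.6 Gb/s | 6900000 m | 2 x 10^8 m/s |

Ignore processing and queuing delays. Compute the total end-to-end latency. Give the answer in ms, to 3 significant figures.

L = 500 × 8 = 4000 bits.
Transmission delay per hop = L/R = 4000/1600000000 = 0.0025 ms; 3 hops → 0.0075 ms.
Propagation delays (d/s per hop): 0.285, 0.000228571, 34.5 ms; sum = 34.7852 ms.
End-to-end = 34.8 ms.

34.8 ms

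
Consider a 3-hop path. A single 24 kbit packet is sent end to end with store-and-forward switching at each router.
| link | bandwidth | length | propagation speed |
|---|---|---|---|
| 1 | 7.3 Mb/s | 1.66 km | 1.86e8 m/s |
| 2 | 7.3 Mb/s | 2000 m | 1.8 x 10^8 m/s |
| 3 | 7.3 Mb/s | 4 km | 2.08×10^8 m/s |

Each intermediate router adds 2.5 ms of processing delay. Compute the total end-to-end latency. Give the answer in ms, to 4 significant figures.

14.90 ms

L = 24000 bits.
Transmission delay per hop = L/R = 24000/7300000 = 3.28767 ms; 3 hops → 9.86301 ms.
Propagation delays (d/s per hop): 0.00892473, 0.0111111, 0.0192308 ms; sum = 0.0392666 ms.
Processing at 2 router(s): 2 × 2.5 ms = 5 ms.
End-to-end = 14.90 ms.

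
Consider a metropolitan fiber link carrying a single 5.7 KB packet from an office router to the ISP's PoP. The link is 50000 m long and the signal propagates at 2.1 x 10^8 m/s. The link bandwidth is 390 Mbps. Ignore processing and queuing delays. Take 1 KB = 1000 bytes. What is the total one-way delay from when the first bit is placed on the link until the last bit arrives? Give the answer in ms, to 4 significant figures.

L = 45600 bits.
Transmission delay = L/R = 45600 / 390000000 = 0.116923 ms.
Propagation delay = d/s = 50000 m / 210000000 m/s = 0.238095 ms.
Total = 0.3550 ms.

0.3550 ms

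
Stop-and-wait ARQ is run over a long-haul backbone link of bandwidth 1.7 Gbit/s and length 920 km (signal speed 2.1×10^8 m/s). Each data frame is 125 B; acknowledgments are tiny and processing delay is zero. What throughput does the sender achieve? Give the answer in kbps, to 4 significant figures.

114.1 kbps

t_tx = L/R = 1000/1700000000 = 5.88235e-07 s.
t_prop = 920000/210000000 = 0.00438095 s; RTT = 0.0087619 s.
Cycle = t_tx + RTT = 0.00876249 s.
Throughput = L / cycle = 1000 / 0.00876249 = 114.1 kbps.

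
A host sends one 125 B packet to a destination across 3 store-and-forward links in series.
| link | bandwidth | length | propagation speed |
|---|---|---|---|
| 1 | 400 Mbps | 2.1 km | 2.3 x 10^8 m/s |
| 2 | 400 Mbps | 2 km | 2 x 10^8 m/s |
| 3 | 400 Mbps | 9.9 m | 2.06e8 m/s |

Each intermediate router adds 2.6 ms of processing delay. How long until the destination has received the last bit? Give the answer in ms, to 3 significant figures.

L = 125 × 8 = 1000 bits.
Transmission delay per hop = L/R = 1000/400000000 = 0.0025 ms; 3 hops → 0.0075 ms.
Propagation delays (d/s per hop): 0.00913043, 0.01, 4.80583e-05 ms; sum = 0.0191785 ms.
Processing at 2 router(s): 2 × 2.6 ms = 5.2 ms.
End-to-end = 5.23 ms.

5.23 ms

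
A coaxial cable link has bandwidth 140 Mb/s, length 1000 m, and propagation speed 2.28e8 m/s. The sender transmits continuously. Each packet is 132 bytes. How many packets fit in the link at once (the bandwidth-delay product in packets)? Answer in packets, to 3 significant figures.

0.581 packets

Propagation delay = 1000 / 2.28e+08 = 4.38596e-06 s.
BDP = R × t_prop = 140000000 × 4.38596e-06 = 614.035 bits.
In packets of 1056 bits: 0.581 packets.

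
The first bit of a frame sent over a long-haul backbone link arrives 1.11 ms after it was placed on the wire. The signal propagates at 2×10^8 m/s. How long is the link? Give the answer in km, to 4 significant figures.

d = s × t_prop = 200000000 × 0.00111 = 222.0 km.

222.0 km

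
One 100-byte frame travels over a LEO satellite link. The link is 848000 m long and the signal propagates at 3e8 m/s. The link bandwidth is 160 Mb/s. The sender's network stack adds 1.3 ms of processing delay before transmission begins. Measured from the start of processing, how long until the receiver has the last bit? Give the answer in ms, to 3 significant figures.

L = 100 × 8 = 800 bits.
Transmission delay = L/R = 800 / 160000000 = 0.005 ms.
Propagation delay = d/s = 848000 m / 300000000 m/s = 2.82667 ms.
Plus processing delay 1.3 ms = 1.3 ms.
Total = 4.13 ms.

4.13 ms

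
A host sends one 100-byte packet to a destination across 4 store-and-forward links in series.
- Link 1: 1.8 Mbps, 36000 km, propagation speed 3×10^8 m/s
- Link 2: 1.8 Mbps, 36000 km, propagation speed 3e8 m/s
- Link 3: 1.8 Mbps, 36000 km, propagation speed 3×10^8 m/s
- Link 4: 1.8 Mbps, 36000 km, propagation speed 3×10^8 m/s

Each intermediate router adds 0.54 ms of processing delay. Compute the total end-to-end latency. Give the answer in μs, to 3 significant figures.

L = 100 × 8 = 800 bits.
Transmission delay per hop = L/R = 800/1800000 = 444.444 μs; 4 hops → 1777.78 μs.
Propagation delays (d/s per hop): 120000, 120000, 120000, 120000 μs; sum = 480000 μs.
Processing at 3 router(s): 3 × 0.54 ms = 1620 μs.
End-to-end = 483000 μs.

483000 μs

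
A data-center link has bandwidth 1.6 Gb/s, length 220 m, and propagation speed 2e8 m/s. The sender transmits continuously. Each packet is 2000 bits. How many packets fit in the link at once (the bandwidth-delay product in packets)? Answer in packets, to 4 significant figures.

Propagation delay = 220 / 200000000 = 1.1e-06 s.
BDP = R × t_prop = 1600000000 × 1.1e-06 = 1760 bits.
In packets of 2000 bits: 0.8800 packets.

0.8800 packets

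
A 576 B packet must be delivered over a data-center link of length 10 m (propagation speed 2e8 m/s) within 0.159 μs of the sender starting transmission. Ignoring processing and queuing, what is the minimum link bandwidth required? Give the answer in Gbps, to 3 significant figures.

L = 4608 bits.
Propagation delay = 10 / 200000000 = 0.05 μs.
Transmission budget = 0.159 − 0.05 = 0.109 μs.
R ≥ L / t_tx = 4608 bits / 1.09e-07 s = 42.3 Gbps.

42.3 Gbps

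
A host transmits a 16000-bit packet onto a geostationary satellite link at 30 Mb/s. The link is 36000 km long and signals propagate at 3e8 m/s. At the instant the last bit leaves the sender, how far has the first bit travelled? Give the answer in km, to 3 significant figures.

t_tx = L/R = 16000/30000000 = 0.000533333 s.
Distance = s × t_tx = 300000000 × 0.000533333 = 160 km.

160 km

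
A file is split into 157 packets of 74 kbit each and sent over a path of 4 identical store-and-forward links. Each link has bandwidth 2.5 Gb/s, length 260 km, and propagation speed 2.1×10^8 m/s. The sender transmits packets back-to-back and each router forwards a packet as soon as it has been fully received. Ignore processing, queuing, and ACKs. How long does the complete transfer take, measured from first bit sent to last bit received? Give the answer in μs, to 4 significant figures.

Per-hop transmission t_tx = L/R = 74000/2500000000 = 29.6 μs.
Per-hop propagation t_prop = 260000/210000000 = 1238.1 μs.
Pipeline fill: first packet needs 4·t_tx to clear all hops; remaining 156 packets each add one t_tx.
Total = (4+157-1)·t_tx + 4·t_prop = 160·29.6 + 4·1238.1 = 9688 μs.

9688 μs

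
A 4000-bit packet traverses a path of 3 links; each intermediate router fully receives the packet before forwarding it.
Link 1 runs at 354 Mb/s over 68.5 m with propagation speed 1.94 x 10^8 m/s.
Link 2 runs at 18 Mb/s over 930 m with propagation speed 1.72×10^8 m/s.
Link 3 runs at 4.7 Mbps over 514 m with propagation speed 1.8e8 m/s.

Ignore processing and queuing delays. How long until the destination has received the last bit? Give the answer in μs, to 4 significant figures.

1093 μs

Transmission delays (L/R per hop): 11.2994, 222.222, 851.064 μs; sum = 1084.59 μs.
Propagation delays (d/s per hop): 0.353093, 5.40698, 2.85556 μs; sum = 8.61563 μs.
End-to-end = 1093 μs.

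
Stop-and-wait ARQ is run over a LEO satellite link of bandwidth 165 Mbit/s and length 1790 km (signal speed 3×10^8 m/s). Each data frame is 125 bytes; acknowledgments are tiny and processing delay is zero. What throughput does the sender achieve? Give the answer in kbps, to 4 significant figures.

83.76 kbps

t_tx = L/R = 1000/165000000 = 6.06061e-06 s.
t_prop = 1790000/300000000 = 0.00596667 s; RTT = 0.0119333 s.
Cycle = t_tx + RTT = 0.0119394 s.
Throughput = L / cycle = 1000 / 0.0119394 = 83.76 kbps.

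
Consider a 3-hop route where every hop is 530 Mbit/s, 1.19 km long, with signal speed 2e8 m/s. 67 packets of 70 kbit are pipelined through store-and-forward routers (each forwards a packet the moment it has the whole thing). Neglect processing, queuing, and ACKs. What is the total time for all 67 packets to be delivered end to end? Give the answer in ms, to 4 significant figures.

Per-hop transmission t_tx = L/R = 70000/530000000 = 0.132075 ms.
Per-hop propagation t_prop = 1190/200000000 = 0.00595 ms.
Pipeline fill: first packet needs 3·t_tx to clear all hops; remaining 66 packets each add one t_tx.
Total = (3+67-1)·t_tx + 3·t_prop = 69·0.132075 + 3·0.00595 = 9.131 ms.

9.131 ms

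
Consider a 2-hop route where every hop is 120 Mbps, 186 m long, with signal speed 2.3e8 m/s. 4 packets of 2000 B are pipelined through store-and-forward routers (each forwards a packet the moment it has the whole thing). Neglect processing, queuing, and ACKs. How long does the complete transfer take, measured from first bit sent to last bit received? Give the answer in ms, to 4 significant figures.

0.6683 ms

Per-hop transmission t_tx = L/R = 16000/120000000 = 0.133333 ms.
Per-hop propagation t_prop = 186/2.3e+08 = 0.000808696 ms.
Pipeline fill: first packet needs 2·t_tx to clear all hops; remaining 3 packets each add one t_tx.
Total = (2+4-1)·t_tx + 2·t_prop = 5·0.133333 + 2·0.000808696 = 0.6683 ms.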